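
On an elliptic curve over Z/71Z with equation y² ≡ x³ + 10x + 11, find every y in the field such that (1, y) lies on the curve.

none

x³ + 10x + 11 = 22 ≡ 22 (mod 71).
22 is a non-residue mod 71; no y exists.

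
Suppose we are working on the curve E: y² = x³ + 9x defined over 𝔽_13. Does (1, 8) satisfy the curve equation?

y² = 8² ≡ 12; x³ + 9x + 0 = 10 ≡ 10 (mod 13). 12 ≠ 10.

no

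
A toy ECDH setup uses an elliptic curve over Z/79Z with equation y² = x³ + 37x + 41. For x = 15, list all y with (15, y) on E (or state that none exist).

x³ + 37x + 41 = 3971 ≡ 21 (mod 79).
Square roots of 21 mod 79: 10 and 69 (since 10² = 100 ≡ 21).

10, 69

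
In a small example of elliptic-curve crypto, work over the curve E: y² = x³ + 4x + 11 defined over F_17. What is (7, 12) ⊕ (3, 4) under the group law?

(11, 14)

(7, 12) + (3, 4). λ = (4 - 12)/(3 - 7) ≡ 9/13 mod 17. 13⁻¹ ≡ 4 (mod 17) since 13·4 = 52 ≡ 1, so λ ≡ 2.
  x = λ² - 7 - 3 = 4 - 10 ≡ 11; y = λ·(7 - 11) - 12 ≡ 14. → (11, 14)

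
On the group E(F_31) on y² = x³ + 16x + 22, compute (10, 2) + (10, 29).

O

The two points share x = 10 and their y-coordinates satisfy 2 + 29 ≡ 0 (mod 31), so they are inverses. Their sum is 𝒪.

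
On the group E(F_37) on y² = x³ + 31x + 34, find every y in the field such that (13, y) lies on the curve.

x³ + 31x + 34 = 2634 ≡ 7 (mod 37).
Square roots of 7 mod 37: 9 and 28 (since 9² = 81 ≡ 7).

9, 28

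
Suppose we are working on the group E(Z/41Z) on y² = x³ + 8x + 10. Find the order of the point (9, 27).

2P: tangent at (9, 27): λ = (3·9² + 8)/(2·27) ≡ 5/13. 13⁻¹ ≡ 19 (mod 41), so λ ≡ 5·19 ≡ 13.
  x = λ² - 9 - 9 = 169 - 18 ≡ 28; y = λ·(9 - 28) - 27 ≡ 13. → (28, 13)
3P: (28, 13) + (9, 27). λ = (27 - 13)/(9 - 28) ≡ 14/22 mod 41. 22⁻¹ ≡ 28 (mod 41) since 22·28 = 616 ≡ 1, so λ ≡ 23.
  x = λ² - 28 - 9 = 529 - 37 ≡ 0; y = λ·(28 - 0) - 13 ≡ 16. → (0, 16)
4P: (0, 16) + (9, 27). λ = (27 - 16)/(9 - 0) ≡ 11/9 mod 41. 9⁻¹ ≡ 32 (mod 41), so λ ≡ 24.
  x = λ² - 0 - 9 = 576 - 9 ≡ 34; y = λ·(0 - 34) - 16 ≡ 29. → (34, 29)
5P: (34, 29) + (9, 27). λ = (27 - 29)/(9 - 34) ≡ 39/16 mod 41. 16⁻¹ ≡ 18 (mod 41), so λ ≡ 5.
  x = λ² - 34 - 9 = 25 - 43 ≡ 23; y = λ·(34 - 23) - 29 ≡ 26. → (23, 26)
6P: (23, 26) + (9, 27). λ = (27 - 26)/(9 - 23) ≡ 1/27 mod 41. 27⁻¹ ≡ 38 (mod 41), so λ ≡ 38.
  x = λ² - 23 - 9 = 1444 - 32 ≡ 18; y = λ·(23 - 18) - 26 ≡ 0. → (18, 0)
7P: (18, 0) + (9, 27). λ = (27 - 0)/(9 - 18) ≡ 27/32 mod 41. 32⁻¹ ≡ 9 (mod 41), so λ ≡ 38.
  x = λ² - 18 - 9 = 1444 - 27 ≡ 23; y = λ·(18 - 23) - 0 ≡ 15. → (23, 15)
8P: (23, 15) + (9, 27). λ = (27 - 15)/(9 - 23) ≡ 12/27 mod 41. 27⁻¹ ≡ 38 (mod 41) since 27·38 = 1026 ≡ 1, so λ ≡ 5.
  x = λ² - 23 - 9 = 25 - 32 ≡ 34; y = λ·(23 - 34) - 15 ≡ 12. → (34, 12)
9P: (34, 12) + (9, 27). λ = (27 - 12)/(9 - 34) ≡ 15/16 mod 41. 16⁻¹ ≡ 18 (mod 41) since 16·18 = 288 ≡ 1, so λ ≡ 24.
  x = λ² - 34 - 9 = 576 - 43 ≡ 0; y = λ·(34 - 0) - 12 ≡ 25. → (0, 25)
10P: (0, 25) + (9, 27). λ = (27 - 25)/(9 - 0) ≡ 2/9 mod 41. 9⁻¹ ≡ 32 (mod 41), so λ ≡ 23.
  x = λ² - 0 - 9 = 529 - 9 ≡ 28; y = λ·(0 - 28) - 25 ≡ 28. → (28, 28)
11P: (28, 28) + (9, 27). λ = (27 - 28)/(9 - 28) ≡ 40/22 mod 41. 22⁻¹ ≡ 28 (mod 41), so λ ≡ 13.
  x = λ² - 28 - 9 = 169 - 37 ≡ 9; y = λ·(28 - 9) - 28 ≡ 14. → (9, 14)
12P: (9, 14) + (9, 27): same x and y₁ ≡ -y₂, so the sum is ∞.
12P = ∞, so the order is 12.

12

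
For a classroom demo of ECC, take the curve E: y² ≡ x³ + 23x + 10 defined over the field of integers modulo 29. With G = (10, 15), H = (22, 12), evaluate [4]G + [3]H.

First 4G:
Double-and-add on 4 = (100)₂. Start with G = (10, 15) for the leading 1-bit.
double: tangent at (10, 15): λ = (3·10² + 23)/(2·15) ≡ 4/1. 1⁻¹ ≡ 1 (mod 29) since 1·1 = 1 ≡ 1, so λ ≡ 4·1 ≡ 4.
  x = λ² - 10 - 10 = 16 - 20 ≡ 25; y = λ·(10 - 25) - 15 ≡ 12. → (25, 12)
double: tangent at (25, 12): λ = (3·25² + 23)/(2·12) ≡ 13/24. 24⁻¹ ≡ 23 (mod 29) since 24·23 = 552 ≡ 1, so λ ≡ 13·23 ≡ 9.
  x = λ² - 25 - 25 = 81 - 50 ≡ 2; y = λ·(25 - 2) - 12 ≡ 21. → (2, 21)
4G = (2, 21).
Next 3H:
Repeated addition: build up to 3H.
2H: tangent at (22, 12): λ = (3·22² + 23)/(2·12) ≡ 25/24. 24⁻¹ ≡ 23 (mod 29) since 24·23 = 552 ≡ 1, so λ ≡ 25·23 ≡ 24.
  x = λ² - 22 - 22 = 576 - 44 ≡ 10; y = λ·(22 - 10) - 12 ≡ 15. → (10, 15)
3H: (10, 15) + (22, 12). λ = (12 - 15)/(22 - 10) ≡ 26/12 mod 29. 12⁻¹ ≡ 17 (mod 29) since 12·17 = 204 ≡ 1, so λ ≡ 7.
  x = λ² - 10 - 22 = 49 - 32 ≡ 17; y = λ·(10 - 17) - 15 ≡ 23. → (17, 23)
3H = (17, 23).
Finally 4G + 3H:
(2, 21) + (17, 23). λ = (23 - 21)/(17 - 2) ≡ 2/15 mod 29. 15⁻¹ ≡ 2 (mod 29), so λ ≡ 4.
  x = λ² - 2 - 17 = 16 - 19 ≡ 26; y = λ·(2 - 26) - 21 ≡ 28. → (26, 28)

(26, 28)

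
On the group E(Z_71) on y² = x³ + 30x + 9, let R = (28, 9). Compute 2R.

tangent at (28, 9): λ = (3·28² + 30)/(2·9) ≡ 39/18. 18⁻¹ ≡ 4 (mod 71), so λ ≡ 39·4 ≡ 14.
  x = λ² - 28 - 28 = 196 - 56 ≡ 69; y = λ·(28 - 69) - 9 ≡ 56. → (69, 56)

(69, 56)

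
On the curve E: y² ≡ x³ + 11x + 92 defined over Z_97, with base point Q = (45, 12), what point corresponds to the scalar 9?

Repeated addition: build up to 9Q.
2Q: tangent at (45, 12): λ = (3·45² + 11)/(2·12) ≡ 72/24. 24⁻¹ ≡ 93 (mod 97), so λ ≡ 72·93 ≡ 3.
  x = λ² - 45 - 45 = 9 - 90 ≡ 16; y = λ·(45 - 16) - 12 ≡ 75. → (16, 75)
3Q: (16, 75) + (45, 12). λ = (12 - 75)/(45 - 16) ≡ 34/29 mod 97. 29⁻¹ ≡ 87 (mod 97) since 29·87 = 2523 ≡ 1, so λ ≡ 48.
  x = λ² - 16 - 45 = 2304 - 61 ≡ 12; y = λ·(16 - 12) - 75 ≡ 20. → (12, 20)
4Q: (12, 20) + (45, 12). λ = (12 - 20)/(45 - 12) ≡ 89/33 mod 97. 33⁻¹ ≡ 50 (mod 97), so λ ≡ 85.
  x = λ² - 12 - 45 = 7225 - 57 ≡ 87; y = λ·(12 - 87) - 20 ≡ 7. → (87, 7)
5Q: (87, 7) + (45, 12). λ = (12 - 7)/(45 - 87) ≡ 5/55 mod 97. 55⁻¹ ≡ 30 (mod 97), so λ ≡ 53.
  x = λ² - 87 - 45 = 2809 - 132 ≡ 58; y = λ·(87 - 58) - 7 ≡ 75. → (58, 75)
6Q: (58, 75) + (45, 12). λ = (12 - 75)/(45 - 58) ≡ 34/84 mod 97. 84⁻¹ ≡ 82 (mod 97), so λ ≡ 72.
  x = λ² - 58 - 45 = 5184 - 103 ≡ 37; y = λ·(58 - 37) - 75 ≡ 79. → (37, 79)
7Q: (37, 79) + (45, 12). λ = (12 - 79)/(45 - 37) ≡ 30/8 mod 97. 8⁻¹ ≡ 85 (mod 97), so λ ≡ 28.
  x = λ² - 37 - 45 = 784 - 82 ≡ 23; y = λ·(37 - 23) - 79 ≡ 22. → (23, 22)
8Q: (23, 22) + (45, 12). λ = (12 - 22)/(45 - 23) ≡ 87/22 mod 97. 22⁻¹ ≡ 75 (mod 97), so λ ≡ 26.
  x = λ² - 23 - 45 = 676 - 68 ≡ 26; y = λ·(23 - 26) - 22 ≡ 94. → (26, 94)
9Q: (26, 94) + (45, 12). λ = (12 - 94)/(45 - 26) ≡ 15/19 mod 97. 19⁻¹ ≡ 46 (mod 97) since 19·46 = 874 ≡ 1, so λ ≡ 11.
  x = λ² - 26 - 45 = 121 - 71 ≡ 50; y = λ·(26 - 50) - 94 ≡ 30. → (50, 30)

(50, 30)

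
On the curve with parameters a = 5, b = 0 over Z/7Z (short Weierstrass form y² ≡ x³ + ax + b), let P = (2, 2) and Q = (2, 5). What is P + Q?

The two points share x = 2 and their y-coordinates satisfy 2 + 5 ≡ 0 (mod 7), so they are inverses. Their sum is O.

O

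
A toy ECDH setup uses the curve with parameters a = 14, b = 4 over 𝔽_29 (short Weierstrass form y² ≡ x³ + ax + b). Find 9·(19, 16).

Write Q = (19, 16).
Repeated addition: build up to 9Q.
2Q: tangent at (19, 16): λ = (3·19² + 14)/(2·16) ≡ 24/3. 3⁻¹ ≡ 10 (mod 29), so λ ≡ 24·10 ≡ 8.
  x = λ² - 19 - 19 = 64 - 38 ≡ 26; y = λ·(19 - 26) - 16 ≡ 15. → (26, 15)
3Q: (26, 15) + (19, 16). λ = (16 - 15)/(19 - 26) ≡ 1/22 mod 29. 22⁻¹ ≡ 4 (mod 29), so λ ≡ 4.
  x = λ² - 26 - 19 = 16 - 45 ≡ 0; y = λ·(26 - 0) - 15 ≡ 2. → (0, 2)
4Q: (0, 2) + (19, 16). λ = (16 - 2)/(19 - 0) ≡ 14/19 mod 29. 19⁻¹ ≡ 26 (mod 29) since 19·26 = 494 ≡ 1, so λ ≡ 16.
  x = λ² - 0 - 19 = 256 - 19 ≡ 5; y = λ·(0 - 5) - 2 ≡ 5. → (5, 5)
5Q: (5, 5) + (19, 16). λ = (16 - 5)/(19 - 5) ≡ 11/14 mod 29. 14⁻¹ ≡ 27 (mod 29), so λ ≡ 7.
  x = λ² - 5 - 19 = 49 - 24 ≡ 25; y = λ·(5 - 25) - 5 ≡ 0. → (25, 0)
6Q: (25, 0) + (19, 16). λ = (16 - 0)/(19 - 25) ≡ 16/23 mod 29. 23⁻¹ ≡ 24 (mod 29), so λ ≡ 7.
  x = λ² - 25 - 19 = 49 - 44 ≡ 5; y = λ·(25 - 5) - 0 ≡ 24. → (5, 24)
7Q: (5, 24) + (19, 16). λ = (16 - 24)/(19 - 5) ≡ 21/14 mod 29. 14⁻¹ ≡ 27 (mod 29), so λ ≡ 16.
  x = λ² - 5 - 19 = 256 - 24 ≡ 0; y = λ·(5 - 0) - 24 ≡ 27. → (0, 27)
8Q: (0, 27) + (19, 16). λ = (16 - 27)/(19 - 0) ≡ 18/19 mod 29. 19⁻¹ ≡ 26 (mod 29), so λ ≡ 4.
  x = λ² - 0 - 19 = 16 - 19 ≡ 26; y = λ·(0 - 26) - 27 ≡ 14. → (26, 14)
9Q: (26, 14) + (19, 16). λ = (16 - 14)/(19 - 26) ≡ 2/22 mod 29. 22⁻¹ ≡ 4 (mod 29), so λ ≡ 8.
  x = λ² - 26 - 19 = 64 - 45 ≡ 19; y = λ·(26 - 19) - 14 ≡ 13. → (19, 13)

(19, 13)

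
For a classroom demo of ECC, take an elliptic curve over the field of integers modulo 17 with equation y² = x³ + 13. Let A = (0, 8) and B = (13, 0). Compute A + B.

(0, 8) + (13, 0). λ = (0 - 8)/(13 - 0) ≡ 9/13 mod 17. 13⁻¹ ≡ 4 (mod 17) since 13·4 = 52 ≡ 1, so λ ≡ 2.
  x = λ² - 0 - 13 = 4 - 13 ≡ 8; y = λ·(0 - 8) - 8 ≡ 10. → (8, 10)

(8, 10)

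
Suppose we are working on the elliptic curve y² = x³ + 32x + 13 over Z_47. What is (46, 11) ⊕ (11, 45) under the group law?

(15, 22)

(46, 11) + (11, 45). λ = (45 - 11)/(11 - 46) ≡ 34/12 mod 47. 12⁻¹ ≡ 4 (mod 47), so λ ≡ 42.
  x = λ² - 46 - 11 = 1764 - 57 ≡ 15; y = λ·(46 - 15) - 11 ≡ 22. → (15, 22)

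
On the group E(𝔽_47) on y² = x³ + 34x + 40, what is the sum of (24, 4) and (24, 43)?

O

The two points share x = 24 and their y-coordinates satisfy 4 + 43 ≡ 0 (mod 47), so they are inverses. Their sum is the point at infinity.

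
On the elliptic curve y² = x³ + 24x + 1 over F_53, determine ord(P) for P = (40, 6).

2P: tangent at (40, 6): λ = (3·40² + 24)/(2·6) ≡ 1/12. 12⁻¹ ≡ 31 (mod 53), so λ ≡ 1·31 ≡ 31.
  x = λ² - 40 - 40 = 961 - 80 ≡ 33; y = λ·(40 - 33) - 6 ≡ 52. → (33, 52)
3P: (33, 52) + (40, 6). λ = (6 - 52)/(40 - 33) ≡ 7/7 mod 53. 7⁻¹ ≡ 38 (mod 53) since 7·38 = 266 ≡ 1, so λ ≡ 1.
  x = λ² - 33 - 40 = 1 - 73 ≡ 34; y = λ·(33 - 34) - 52 ≡ 0. → (34, 0)
4P: (34, 0) + (40, 6). λ = (6 - 0)/(40 - 34) ≡ 6/6 mod 53. 6⁻¹ ≡ 9 (mod 53), so λ ≡ 1.
  x = λ² - 34 - 40 = 1 - 74 ≡ 33; y = λ·(34 - 33) - 0 ≡ 1. → (33, 1)
5P: (33, 1) + (40, 6). λ = (6 - 1)/(40 - 33) ≡ 5/7 mod 53. 7⁻¹ ≡ 38 (mod 53), so λ ≡ 31.
  x = λ² - 33 - 40 = 961 - 73 ≡ 40; y = λ·(33 - 40) - 1 ≡ 47. → (40, 47)
6P: (40, 47) + (40, 6): same x and y₁ ≡ -y₂, so the sum is O.
6P = O, so the order is 6.

6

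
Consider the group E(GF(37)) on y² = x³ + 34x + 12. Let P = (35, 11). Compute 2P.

(31, 31)

tangent at (35, 11): λ = (3·35² + 34)/(2·11) ≡ 9/22. 22⁻¹ ≡ 32 (mod 37) since 22·32 = 704 ≡ 1, so λ ≡ 9·32 ≡ 29.
  x = λ² - 35 - 35 = 841 - 70 ≡ 31; y = λ·(35 - 31) - 11 ≡ 31. → (31, 31)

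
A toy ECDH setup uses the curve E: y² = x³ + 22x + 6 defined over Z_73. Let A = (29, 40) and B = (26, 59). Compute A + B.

(50, 20)

(29, 40) + (26, 59). λ = (59 - 40)/(26 - 29) ≡ 19/70 mod 73. 70⁻¹ ≡ 24 (mod 73) since 70·24 = 1680 ≡ 1, so λ ≡ 18.
  x = λ² - 29 - 26 = 324 - 55 ≡ 50; y = λ·(29 - 50) - 40 ≡ 20. → (50, 20)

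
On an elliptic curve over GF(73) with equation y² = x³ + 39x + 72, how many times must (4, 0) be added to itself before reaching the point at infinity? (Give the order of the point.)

2

2P: (4, 0) + (4, 0): same x and y₁ ≡ -y₂, so the sum is the point at infinity.
2P = the point at infinity, so the order is 2.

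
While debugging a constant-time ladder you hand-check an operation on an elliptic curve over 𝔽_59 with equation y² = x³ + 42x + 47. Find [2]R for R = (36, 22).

(14, 55)

tangent at (36, 22): λ = (3·36² + 42)/(2·22) ≡ 36/44. 44⁻¹ ≡ 55 (mod 59), so λ ≡ 36·55 ≡ 33.
  x = λ² - 36 - 36 = 1089 - 72 ≡ 14; y = λ·(36 - 14) - 22 ≡ 55. → (14, 55)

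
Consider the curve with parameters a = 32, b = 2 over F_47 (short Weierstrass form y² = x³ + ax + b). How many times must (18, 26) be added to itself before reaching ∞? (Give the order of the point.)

12

2P: tangent at (18, 26): λ = (3·18² + 32)/(2·26) ≡ 17/5. 5⁻¹ ≡ 19 (mod 47) since 5·19 = 95 ≡ 1, so λ ≡ 17·19 ≡ 41.
  x = λ² - 18 - 18 = 1681 - 36 ≡ 0; y = λ·(18 - 0) - 26 ≡ 7. → (0, 7)
3P: (0, 7) + (18, 26). λ = (26 - 7)/(18 - 0) ≡ 19/18 mod 47. 18⁻¹ ≡ 34 (mod 47) since 18·34 = 612 ≡ 1, so λ ≡ 35.
  x = λ² - 0 - 18 = 1225 - 18 ≡ 32; y = λ·(0 - 32) - 7 ≡ 1. → (32, 1)
4P: (32, 1) + (18, 26). λ = (26 - 1)/(18 - 32) ≡ 25/33 mod 47. 33⁻¹ ≡ 10 (mod 47) since 33·10 = 330 ≡ 1, so λ ≡ 15.
  x = λ² - 32 - 18 = 225 - 50 ≡ 34; y = λ·(32 - 34) - 1 ≡ 16. → (34, 16)
5P: (34, 16) + (18, 26). λ = (26 - 16)/(18 - 34) ≡ 10/31 mod 47. 31⁻¹ ≡ 44 (mod 47) since 31·44 = 1364 ≡ 1, so λ ≡ 17.
  x = λ² - 34 - 18 = 289 - 52 ≡ 2; y = λ·(34 - 2) - 16 ≡ 11. → (2, 11)
6P: (2, 11) + (18, 26). λ = (26 - 11)/(18 - 2) ≡ 15/16 mod 47. 16⁻¹ ≡ 3 (mod 47) since 16·3 = 48 ≡ 1, so λ ≡ 45.
  x = λ² - 2 - 18 = 2025 - 20 ≡ 31; y = λ·(2 - 31) - 11 ≡ 0. → (31, 0)
7P: (31, 0) + (18, 26). λ = (26 - 0)/(18 - 31) ≡ 26/34 mod 47. 34⁻¹ ≡ 18 (mod 47), so λ ≡ 45.
  x = λ² - 31 - 18 = 2025 - 49 ≡ 2; y = λ·(31 - 2) - 0 ≡ 36. → (2, 36)
8P: (2, 36) + (18, 26). λ = (26 - 36)/(18 - 2) ≡ 37/16 mod 47. 16⁻¹ ≡ 3 (mod 47) since 16·3 = 48 ≡ 1, so λ ≡ 17.
  x = λ² - 2 - 18 = 289 - 20 ≡ 34; y = λ·(2 - 34) - 36 ≡ 31. → (34, 31)
9P: (34, 31) + (18, 26). λ = (26 - 31)/(18 - 34) ≡ 42/31 mod 47. 31⁻¹ ≡ 44 (mod 47), so λ ≡ 15.
  x = λ² - 34 - 18 = 225 - 52 ≡ 32; y = λ·(34 - 32) - 31 ≡ 46. → (32, 46)
10P: (32, 46) + (18, 26). λ = (26 - 46)/(18 - 32) ≡ 27/33 mod 47. 33⁻¹ ≡ 10 (mod 47) since 33·10 = 330 ≡ 1, so λ ≡ 35.
  x = λ² - 32 - 18 = 1225 - 50 ≡ 0; y = λ·(32 - 0) - 46 ≡ 40. → (0, 40)
11P: (0, 40) + (18, 26). λ = (26 - 40)/(18 - 0) ≡ 33/18 mod 47. 18⁻¹ ≡ 34 (mod 47), so λ ≡ 41.
  x = λ² - 0 - 18 = 1681 - 18 ≡ 18; y = λ·(0 - 18) - 40 ≡ 21. → (18, 21)
12P: (18, 21) + (18, 26): same x and y₁ ≡ -y₂, so the sum is ∞.
12P = ∞, so the order is 12.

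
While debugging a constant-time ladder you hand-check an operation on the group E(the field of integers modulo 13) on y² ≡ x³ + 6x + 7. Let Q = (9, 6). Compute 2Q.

tangent at (9, 6): λ = (3·9² + 6)/(2·6) ≡ 2/12. 12⁻¹ ≡ 12 (mod 13), so λ ≡ 2·12 ≡ 11.
  x = λ² - 9 - 9 = 121 - 18 ≡ 12; y = λ·(9 - 12) - 6 ≡ 0. → (12, 0)

(12, 0)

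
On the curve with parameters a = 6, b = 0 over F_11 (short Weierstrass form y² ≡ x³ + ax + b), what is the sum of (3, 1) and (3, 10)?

O

The two points share x = 3 and their y-coordinates satisfy 1 + 10 ≡ 0 (mod 11), so they are inverses. Their sum is ∞.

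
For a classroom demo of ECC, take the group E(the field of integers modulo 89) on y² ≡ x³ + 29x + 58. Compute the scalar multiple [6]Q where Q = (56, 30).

(25, 11)

Double-and-add on 6 = (110)₂. Start with Q = (56, 30) for the leading 1-bit.
double: tangent at (56, 30): λ = (3·56² + 29)/(2·30) ≡ 3/60. 60⁻¹ ≡ 46 (mod 89) since 60·46 = 2760 ≡ 1, so λ ≡ 3·46 ≡ 49.
  x = λ² - 56 - 56 = 2401 - 112 ≡ 64; y = λ·(56 - 64) - 30 ≡ 23. → (64, 23)
add Q: (64, 23) + (56, 30). λ = (30 - 23)/(56 - 64) ≡ 7/81 mod 89. 81⁻¹ ≡ 11 (mod 89) since 81·11 = 891 ≡ 1, so λ ≡ 77.
  x = λ² - 64 - 56 = 5929 - 120 ≡ 24; y = λ·(64 - 24) - 23 ≡ 31. → (24, 31)
double: tangent at (24, 31): λ = (3·24² + 29)/(2·31) ≡ 66/62. 62⁻¹ ≡ 56 (mod 89) since 62·56 = 3472 ≡ 1, so λ ≡ 66·56 ≡ 47.
  x = λ² - 24 - 24 = 2209 - 48 ≡ 25; y = λ·(24 - 25) - 31 ≡ 11. → (25, 11)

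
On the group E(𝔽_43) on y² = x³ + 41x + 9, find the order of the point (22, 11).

10

2P: tangent at (22, 11): λ = (3·22² + 41)/(2·11) ≡ 31/22. 22⁻¹ ≡ 2 (mod 43), so λ ≡ 31·2 ≡ 19.
  x = λ² - 22 - 22 = 361 - 44 ≡ 16; y = λ·(22 - 16) - 11 ≡ 17. → (16, 17)
3P: (16, 17) + (22, 11). λ = (11 - 17)/(22 - 16) ≡ 37/6 mod 43. 6⁻¹ ≡ 36 (mod 43), so λ ≡ 42.
  x = λ² - 16 - 22 = 1764 - 38 ≡ 6; y = λ·(16 - 6) - 17 ≡ 16. → (6, 16)
4P: (6, 16) + (22, 11). λ = (11 - 16)/(22 - 6) ≡ 38/16 mod 43. 16⁻¹ ≡ 35 (mod 43) since 16·35 = 560 ≡ 1, so λ ≡ 40.
  x = λ² - 6 - 22 = 1600 - 28 ≡ 24; y = λ·(6 - 24) - 16 ≡ 38. → (24, 38)
5P: (24, 38) + (22, 11). λ = (11 - 38)/(22 - 24) ≡ 16/41 mod 43. 41⁻¹ ≡ 21 (mod 43) since 41·21 = 861 ≡ 1, so λ ≡ 35.
  x = λ² - 24 - 22 = 1225 - 46 ≡ 18; y = λ·(24 - 18) - 38 ≡ 0. → (18, 0)
6P: (18, 0) + (22, 11). λ = (11 - 0)/(22 - 18) ≡ 11/4 mod 43. 4⁻¹ ≡ 11 (mod 43), so λ ≡ 35.
  x = λ² - 18 - 22 = 1225 - 40 ≡ 24; y = λ·(18 - 24) - 0 ≡ 5. → (24, 5)
7P: (24, 5) + (22, 11). λ = (11 - 5)/(22 - 24) ≡ 6/41 mod 43. 41⁻¹ ≡ 21 (mod 43), so λ ≡ 40.
  x = λ² - 24 - 22 = 1600 - 46 ≡ 6; y = λ·(24 - 6) - 5 ≡ 27. → (6, 27)
8P: (6, 27) + (22, 11). λ = (11 - 27)/(22 - 6) ≡ 27/16 mod 43. 16⁻¹ ≡ 35 (mod 43), so λ ≡ 42.
  x = λ² - 6 - 22 = 1764 - 28 ≡ 16; y = λ·(6 - 16) - 27 ≡ 26. → (16, 26)
9P: (16, 26) + (22, 11). λ = (11 - 26)/(22 - 16) ≡ 28/6 mod 43. 6⁻¹ ≡ 36 (mod 43), so λ ≡ 19.
  x = λ² - 16 - 22 = 361 - 38 ≡ 22; y = λ·(16 - 22) - 26 ≡ 32. → (22, 32)
10P: (22, 32) + (22, 11): same x and y₁ ≡ -y₂, so the sum is O.
10P = O, so the order is 10.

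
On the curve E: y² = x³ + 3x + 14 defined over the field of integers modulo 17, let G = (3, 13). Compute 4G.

(11, 1)

Repeated addition: build up to 4G.
2G: tangent at (3, 13): λ = (3·3² + 3)/(2·13) ≡ 13/9. 9⁻¹ ≡ 2 (mod 17), so λ ≡ 13·2 ≡ 9.
  x = λ² - 3 - 3 = 81 - 6 ≡ 7; y = λ·(3 - 7) - 13 ≡ 2. → (7, 2)
3G: (7, 2) + (3, 13). λ = (13 - 2)/(3 - 7) ≡ 11/13 mod 17. 13⁻¹ ≡ 4 (mod 17) since 13·4 = 52 ≡ 1, so λ ≡ 10.
  x = λ² - 7 - 3 = 100 - 10 ≡ 5; y = λ·(7 - 5) - 2 ≡ 1. → (5, 1)
4G: (5, 1) + (3, 13). λ = (13 - 1)/(3 - 5) ≡ 12/15 mod 17. 15⁻¹ ≡ 8 (mod 17) since 15·8 = 120 ≡ 1, so λ ≡ 11.
  x = λ² - 5 - 3 = 121 - 8 ≡ 11; y = λ·(5 - 11) - 1 ≡ 1. → (11, 1)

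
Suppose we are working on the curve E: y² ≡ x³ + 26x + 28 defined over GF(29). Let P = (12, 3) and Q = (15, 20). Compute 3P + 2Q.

First 3P:
Repeated addition: build up to 3P.
2P: tangent at (12, 3): λ = (3·12² + 26)/(2·3) ≡ 23/6. 6⁻¹ ≡ 5 (mod 29) since 6·5 = 30 ≡ 1, so λ ≡ 23·5 ≡ 28.
  x = λ² - 12 - 12 = 784 - 24 ≡ 6; y = λ·(12 - 6) - 3 ≡ 20. → (6, 20)
3P: (6, 20) + (12, 3). λ = (3 - 20)/(12 - 6) ≡ 12/6 mod 29. 6⁻¹ ≡ 5 (mod 29) since 6·5 = 30 ≡ 1, so λ ≡ 2.
  x = λ² - 6 - 12 = 4 - 18 ≡ 15; y = λ·(6 - 15) - 20 ≡ 20. → (15, 20)
3P = (15, 20).
Next 2Q:
Repeated addition: build up to 2Q.
2Q: tangent at (15, 20): λ = (3·15² + 26)/(2·20) ≡ 5/11. 11⁻¹ ≡ 8 (mod 29), so λ ≡ 5·8 ≡ 11.
  x = λ² - 15 - 15 = 121 - 30 ≡ 4; y = λ·(15 - 4) - 20 ≡ 14. → (4, 14)
2Q = (4, 14).
Finally 3P + 2Q:
(15, 20) + (4, 14). λ = (14 - 20)/(4 - 15) ≡ 23/18 mod 29. 18⁻¹ ≡ 21 (mod 29) since 18·21 = 378 ≡ 1, so λ ≡ 19.
  x = λ² - 15 - 4 = 361 - 19 ≡ 23; y = λ·(15 - 23) - 20 ≡ 2. → (23, 2)

(23, 2)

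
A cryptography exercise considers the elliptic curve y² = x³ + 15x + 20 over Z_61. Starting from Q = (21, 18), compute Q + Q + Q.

(11, 28)

Repeated addition: build up to 3Q.
2Q: tangent at (21, 18): λ = (3·21² + 15)/(2·18) ≡ 57/36. 36⁻¹ ≡ 39 (mod 61), so λ ≡ 57·39 ≡ 27.
  x = λ² - 21 - 21 = 729 - 42 ≡ 16; y = λ·(21 - 16) - 18 ≡ 56. → (16, 56)
3Q: (16, 56) + (21, 18). λ = (18 - 56)/(21 - 16) ≡ 23/5 mod 61. 5⁻¹ ≡ 49 (mod 61), so λ ≡ 29.
  x = λ² - 16 - 21 = 841 - 37 ≡ 11; y = λ·(16 - 11) - 56 ≡ 28. → (11, 28)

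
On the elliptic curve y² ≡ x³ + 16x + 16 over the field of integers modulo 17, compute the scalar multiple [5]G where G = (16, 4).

(12, 10)

Double-and-add on 5 = (101)₂. Start with G = (16, 4) for the leading 1-bit.
double: tangent at (16, 4): λ = (3·16² + 16)/(2·4) ≡ 2/8. 8⁻¹ ≡ 15 (mod 17), so λ ≡ 2·15 ≡ 13.
  x = λ² - 16 - 16 = 169 - 32 ≡ 1; y = λ·(16 - 1) - 4 ≡ 4. → (1, 4)
double: tangent at (1, 4): λ = (3·1² + 16)/(2·4) ≡ 2/8. 8⁻¹ ≡ 15 (mod 17), so λ ≡ 2·15 ≡ 13.
  x = λ² - 1 - 1 = 169 - 2 ≡ 14; y = λ·(1 - 14) - 4 ≡ 14. → (14, 14)
add G: (14, 14) + (16, 4). λ = (4 - 14)/(16 - 14) ≡ 7/2 mod 17. 2⁻¹ ≡ 9 (mod 17), so λ ≡ 12.
  x = λ² - 14 - 16 = 144 - 30 ≡ 12; y = λ·(14 - 12) - 14 ≡ 10. → (12, 10)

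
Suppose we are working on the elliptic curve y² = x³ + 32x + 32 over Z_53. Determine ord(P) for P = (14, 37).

2P: tangent at (14, 37): λ = (3·14² + 32)/(2·37) ≡ 37/21. 21⁻¹ ≡ 48 (mod 53), so λ ≡ 37·48 ≡ 27.
  x = λ² - 14 - 14 = 729 - 28 ≡ 12; y = λ·(14 - 12) - 37 ≡ 17. → (12, 17)
3P: (12, 17) + (14, 37). λ = (37 - 17)/(14 - 12) ≡ 20/2 mod 53. 2⁻¹ ≡ 27 (mod 53), so λ ≡ 10.
  x = λ² - 12 - 14 = 100 - 26 ≡ 21; y = λ·(12 - 21) - 17 ≡ 52. → (21, 52)
4P: (21, 52) + (14, 37). λ = (37 - 52)/(14 - 21) ≡ 38/46 mod 53. 46⁻¹ ≡ 15 (mod 53), so λ ≡ 40.
  x = λ² - 21 - 14 = 1600 - 35 ≡ 28; y = λ·(21 - 28) - 52 ≡ 39. → (28, 39)
5P: (28, 39) + (14, 37). λ = (37 - 39)/(14 - 28) ≡ 51/39 mod 53. 39⁻¹ ≡ 34 (mod 53), so λ ≡ 38.
  x = λ² - 28 - 14 = 1444 - 42 ≡ 24; y = λ·(28 - 24) - 39 ≡ 7. → (24, 7)
6P: (24, 7) + (14, 37). λ = (37 - 7)/(14 - 24) ≡ 30/43 mod 53. 43⁻¹ ≡ 37 (mod 53), so λ ≡ 50.
  x = λ² - 24 - 14 = 2500 - 38 ≡ 24; y = λ·(24 - 24) - 7 ≡ 46. → (24, 46)
7P: (24, 46) + (14, 37). λ = (37 - 46)/(14 - 24) ≡ 44/43 mod 53. 43⁻¹ ≡ 37 (mod 53), so λ ≡ 38.
  x = λ² - 24 - 14 = 1444 - 38 ≡ 28; y = λ·(24 - 28) - 46 ≡ 14. → (28, 14)
8P: (28, 14) + (14, 37). λ = (37 - 14)/(14 - 28) ≡ 23/39 mod 53. 39⁻¹ ≡ 34 (mod 53) since 39·34 = 1326 ≡ 1, so λ ≡ 40.
  x = λ² - 28 - 14 = 1600 - 42 ≡ 21; y = λ·(28 - 21) - 14 ≡ 1. → (21, 1)
9P: (21, 1) + (14, 37). λ = (37 - 1)/(14 - 21) ≡ 36/46 mod 53. 46⁻¹ ≡ 15 (mod 53), so λ ≡ 10.
  x = λ² - 21 - 14 = 100 - 35 ≡ 12; y = λ·(21 - 12) - 1 ≡ 36. → (12, 36)
10P: (12, 36) + (14, 37). λ = (37 - 36)/(14 - 12) ≡ 1/2 mod 53. 2⁻¹ ≡ 27 (mod 53) since 2·27 = 54 ≡ 1, so λ ≡ 27.
  x = λ² - 12 - 14 = 729 - 26 ≡ 14; y = λ·(12 - 14) - 36 ≡ 16. → (14, 16)
11P: (14, 16) + (14, 37): same x and y₁ ≡ -y₂, so the sum is ∞.
11P = ∞, so the order is 11.

11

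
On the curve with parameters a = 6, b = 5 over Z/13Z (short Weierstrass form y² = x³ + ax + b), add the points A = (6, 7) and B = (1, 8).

(6, 7) + (1, 8). λ = (8 - 7)/(1 - 6) ≡ 1/8 mod 13. 8⁻¹ ≡ 5 (mod 13) since 8·5 = 40 ≡ 1, so λ ≡ 5.
  x = λ² - 6 - 1 = 25 - 7 ≡ 5; y = λ·(6 - 5) - 7 ≡ 11. → (5, 11)

(5, 11)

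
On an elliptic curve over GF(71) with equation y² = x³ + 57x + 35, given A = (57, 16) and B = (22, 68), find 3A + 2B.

First 3A:
Repeated addition: build up to 3A.
2A: tangent at (57, 16): λ = (3·57² + 57)/(2·16) ≡ 6/32. 32⁻¹ ≡ 20 (mod 71) since 32·20 = 640 ≡ 1, so λ ≡ 6·20 ≡ 49.
  x = λ² - 57 - 57 = 2401 - 114 ≡ 15; y = λ·(57 - 15) - 16 ≡ 54. → (15, 54)
3A: (15, 54) + (57, 16). λ = (16 - 54)/(57 - 15) ≡ 33/42 mod 71. 42⁻¹ ≡ 22 (mod 71), so λ ≡ 16.
  x = λ² - 15 - 57 = 256 - 72 ≡ 42; y = λ·(15 - 42) - 54 ≡ 11. → (42, 11)
3A = (42, 11).
Next 2B:
Repeated addition: build up to 2B.
2B: tangent at (22, 68): λ = (3·22² + 57)/(2·68) ≡ 18/65. 65⁻¹ ≡ 59 (mod 71), so λ ≡ 18·59 ≡ 68.
  x = λ² - 22 - 22 = 4624 - 44 ≡ 36; y = λ·(22 - 36) - 68 ≡ 45. → (36, 45)
2B = (36, 45).
Finally 3A + 2B:
(42, 11) + (36, 45). λ = (45 - 11)/(36 - 42) ≡ 34/65 mod 71. 65⁻¹ ≡ 59 (mod 71) since 65·59 = 3835 ≡ 1, so λ ≡ 18.
  x = λ² - 42 - 36 = 324 - 78 ≡ 33; y = λ·(42 - 33) - 11 ≡ 9. → (33, 9)

(33, 9)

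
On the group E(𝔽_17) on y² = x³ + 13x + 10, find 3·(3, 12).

(13, 9)

Write G = (3, 12).
Repeated addition: build up to 3G.
2G: tangent at (3, 12): λ = (3·3² + 13)/(2·12) ≡ 6/7. 7⁻¹ ≡ 5 (mod 17), so λ ≡ 6·5 ≡ 13.
  x = λ² - 3 - 3 = 169 - 6 ≡ 10; y = λ·(3 - 10) - 12 ≡ 16. → (10, 16)
3G: (10, 16) + (3, 12). λ = (12 - 16)/(3 - 10) ≡ 13/10 mod 17. 10⁻¹ ≡ 12 (mod 17) since 10·12 = 120 ≡ 1, so λ ≡ 3.
  x = λ² - 10 - 3 = 9 - 13 ≡ 13; y = λ·(10 - 13) - 16 ≡ 9. → (13, 9)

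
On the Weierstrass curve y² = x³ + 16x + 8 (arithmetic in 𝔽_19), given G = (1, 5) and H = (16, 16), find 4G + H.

First 4G:
Repeated addition: build up to 4G.
2G: tangent at (1, 5): λ = (3·1² + 16)/(2·5) ≡ 0/10. 10⁻¹ ≡ 2 (mod 19), so λ ≡ 0·2 ≡ 0.
  x = λ² - 1 - 1 = 0 - 2 ≡ 17; y = λ·(1 - 17) - 5 ≡ 14. → (17, 14)
3G: (17, 14) + (1, 5). λ = (5 - 14)/(1 - 17) ≡ 10/3 mod 19. 3⁻¹ ≡ 13 (mod 19), so λ ≡ 16.
  x = λ² - 17 - 1 = 256 - 18 ≡ 10; y = λ·(17 - 10) - 14 ≡ 3. → (10, 3)
4G: (10, 3) + (1, 5). λ = (5 - 3)/(1 - 10) ≡ 2/10 mod 19. 10⁻¹ ≡ 2 (mod 19) since 10·2 = 20 ≡ 1, so λ ≡ 4.
  x = λ² - 10 - 1 = 16 - 11 ≡ 5; y = λ·(10 - 5) - 3 ≡ 17. → (5, 17)
4G = (5, 17).
Finally 4G + H:
(5, 17) + (16, 16). λ = (16 - 17)/(16 - 5) ≡ 18/11 mod 19. 11⁻¹ ≡ 7 (mod 19) since 11·7 = 77 ≡ 1, so λ ≡ 12.
  x = λ² - 5 - 16 = 144 - 21 ≡ 9; y = λ·(5 - 9) - 17 ≡ 11. → (9, 11)

(9, 11)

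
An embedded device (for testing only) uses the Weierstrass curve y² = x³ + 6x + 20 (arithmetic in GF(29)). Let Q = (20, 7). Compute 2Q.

tangent at (20, 7): λ = (3·20² + 6)/(2·7) ≡ 17/14. 14⁻¹ ≡ 27 (mod 29), so λ ≡ 17·27 ≡ 24.
  x = λ² - 20 - 20 = 576 - 40 ≡ 14; y = λ·(20 - 14) - 7 ≡ 21. → (14, 21)

(14, 21)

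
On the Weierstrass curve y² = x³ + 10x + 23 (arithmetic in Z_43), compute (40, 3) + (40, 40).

The two points share x = 40 and their y-coordinates satisfy 3 + 40 ≡ 0 (mod 43), so they are inverses. Their sum is the point at infinity.

O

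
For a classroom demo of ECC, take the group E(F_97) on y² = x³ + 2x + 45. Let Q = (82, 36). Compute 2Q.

tangent at (82, 36): λ = (3·82² + 2)/(2·36) ≡ 95/72. 72⁻¹ ≡ 31 (mod 97) since 72·31 = 2232 ≡ 1, so λ ≡ 95·31 ≡ 35.
  x = λ² - 82 - 82 = 1225 - 164 ≡ 91; y = λ·(82 - 91) - 36 ≡ 37. → (91, 37)

(91, 37)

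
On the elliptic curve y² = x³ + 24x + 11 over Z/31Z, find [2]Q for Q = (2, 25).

tangent at (2, 25): λ = (3·2² + 24)/(2·25) ≡ 5/19. 19⁻¹ ≡ 18 (mod 31), so λ ≡ 5·18 ≡ 28.
  x = λ² - 2 - 2 = 784 - 4 ≡ 5; y = λ·(2 - 5) - 25 ≡ 15. → (5, 15)

(5, 15)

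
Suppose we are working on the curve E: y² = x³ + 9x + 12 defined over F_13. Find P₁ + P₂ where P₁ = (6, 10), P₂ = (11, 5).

(10, 7)

(6, 10) + (11, 5). λ = (5 - 10)/(11 - 6) ≡ 8/5 mod 13. 5⁻¹ ≡ 8 (mod 13), so λ ≡ 12.
  x = λ² - 6 - 11 = 144 - 17 ≡ 10; y = λ·(6 - 10) - 10 ≡ 7. → (10, 7)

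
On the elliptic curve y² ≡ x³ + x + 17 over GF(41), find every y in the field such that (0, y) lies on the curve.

x³ + 1x + 17 = 17 ≡ 17 (mod 41).
17 is a non-residue mod 41; no y exists.

none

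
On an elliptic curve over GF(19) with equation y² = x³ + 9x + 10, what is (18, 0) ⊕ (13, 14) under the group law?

(8, 10)

(18, 0) + (13, 14). λ = (14 - 0)/(13 - 18) ≡ 14/14 mod 19. 14⁻¹ ≡ 15 (mod 19), so λ ≡ 1.
  x = λ² - 18 - 13 = 1 - 31 ≡ 8; y = λ·(18 - 8) - 0 ≡ 10. → (8, 10)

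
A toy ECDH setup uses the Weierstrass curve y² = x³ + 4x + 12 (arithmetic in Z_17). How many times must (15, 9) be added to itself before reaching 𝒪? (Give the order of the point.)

6

2P: tangent at (15, 9): λ = (3·15² + 4)/(2·9) ≡ 16/1. 1⁻¹ ≡ 1 (mod 17), so λ ≡ 16·1 ≡ 16.
  x = λ² - 15 - 15 = 256 - 30 ≡ 5; y = λ·(15 - 5) - 9 ≡ 15. → (5, 15)
3P: (5, 15) + (15, 9). λ = (9 - 15)/(15 - 5) ≡ 11/10 mod 17. 10⁻¹ ≡ 12 (mod 17) since 10·12 = 120 ≡ 1, so λ ≡ 13.
  x = λ² - 5 - 15 = 169 - 20 ≡ 13; y = λ·(5 - 13) - 15 ≡ 0. → (13, 0)
4P: (13, 0) + (15, 9). λ = (9 - 0)/(15 - 13) ≡ 9/2 mod 17. 2⁻¹ ≡ 9 (mod 17), so λ ≡ 13.
  x = λ² - 13 - 15 = 169 - 28 ≡ 5; y = λ·(13 - 5) - 0 ≡ 2. → (5, 2)
5P: (5, 2) + (15, 9). λ = (9 - 2)/(15 - 5) ≡ 7/10 mod 17. 10⁻¹ ≡ 12 (mod 17), so λ ≡ 16.
  x = λ² - 5 - 15 = 256 - 20 ≡ 15; y = λ·(5 - 15) - 2 ≡ 8. → (15, 8)
6P: (15, 8) + (15, 9): same x and y₁ ≡ -y₂, so the sum is 𝒪.
6P = 𝒪, so the order is 6.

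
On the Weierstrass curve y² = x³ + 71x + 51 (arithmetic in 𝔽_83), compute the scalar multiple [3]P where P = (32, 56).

(25, 41)

Repeated addition: build up to 3P.
2P: tangent at (32, 56): λ = (3·32² + 71)/(2·56) ≡ 72/29. 29⁻¹ ≡ 63 (mod 83), so λ ≡ 72·63 ≡ 54.
  x = λ² - 32 - 32 = 2916 - 64 ≡ 30; y = λ·(32 - 30) - 56 ≡ 52. → (30, 52)
3P: (30, 52) + (32, 56). λ = (56 - 52)/(32 - 30) ≡ 4/2 mod 83. 2⁻¹ ≡ 42 (mod 83), so λ ≡ 2.
  x = λ² - 30 - 32 = 4 - 62 ≡ 25; y = λ·(30 - 25) - 52 ≡ 41. → (25, 41)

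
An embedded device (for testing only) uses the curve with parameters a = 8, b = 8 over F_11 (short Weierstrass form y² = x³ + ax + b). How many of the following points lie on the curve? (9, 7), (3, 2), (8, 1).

(9, 7): 7² ≡ 5, rhs ≡ 6 → off.
(3, 2): 2² ≡ 4, rhs ≡ 4 → on.
(8, 1): 1² ≡ 1, rhs ≡ 1 → on.

2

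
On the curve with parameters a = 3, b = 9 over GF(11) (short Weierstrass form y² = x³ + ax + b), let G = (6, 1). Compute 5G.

(10, 4)

Repeated addition: build up to 5G.
2G: tangent at (6, 1): λ = (3·6² + 3)/(2·1) ≡ 1/2. 2⁻¹ ≡ 6 (mod 11), so λ ≡ 1·6 ≡ 6.
  x = λ² - 6 - 6 = 36 - 12 ≡ 2; y = λ·(6 - 2) - 1 ≡ 1. → (2, 1)
3G: (2, 1) + (6, 1). λ = (1 - 1)/(6 - 2) ≡ 0/4 mod 11. 4⁻¹ ≡ 3 (mod 11), so λ ≡ 0.
  x = λ² - 2 - 6 = 0 - 8 ≡ 3; y = λ·(2 - 3) - 1 ≡ 10. → (3, 10)
4G: (3, 10) + (6, 1). λ = (1 - 10)/(6 - 3) ≡ 2/3 mod 11. 3⁻¹ ≡ 4 (mod 11), so λ ≡ 8.
  x = λ² - 3 - 6 = 64 - 9 ≡ 0; y = λ·(3 - 0) - 10 ≡ 3. → (0, 3)
5G: (0, 3) + (6, 1). λ = (1 - 3)/(6 - 0) ≡ 9/6 mod 11. 6⁻¹ ≡ 2 (mod 11) since 6·2 = 12 ≡ 1, so λ ≡ 7.
  x = λ² - 0 - 6 = 49 - 6 ≡ 10; y = λ·(0 - 10) - 3 ≡ 4. → (10, 4)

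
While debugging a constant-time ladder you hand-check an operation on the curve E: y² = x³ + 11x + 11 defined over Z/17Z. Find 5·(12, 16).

(4, 0)

Write G = (12, 16).
Double-and-add on 5 = (101)₂. Start with G = (12, 16) for the leading 1-bit.
double: tangent at (12, 16): λ = (3·12² + 11)/(2·16) ≡ 1/15. 15⁻¹ ≡ 8 (mod 17), so λ ≡ 1·8 ≡ 8.
  x = λ² - 12 - 12 = 64 - 24 ≡ 6; y = λ·(12 - 6) - 16 ≡ 15. → (6, 15)
double: tangent at (6, 15): λ = (3·6² + 11)/(2·15) ≡ 0/13. 13⁻¹ ≡ 4 (mod 17), so λ ≡ 0·4 ≡ 0.
  x = λ² - 6 - 6 = 0 - 12 ≡ 5; y = λ·(6 - 5) - 15 ≡ 2. → (5, 2)
add G: (5, 2) + (12, 16). λ = (16 - 2)/(12 - 5) ≡ 14/7 mod 17. 7⁻¹ ≡ 5 (mod 17) since 7·5 = 35 ≡ 1, so λ ≡ 2.
  x = λ² - 5 - 12 = 4 - 17 ≡ 4; y = λ·(5 - 4) - 2 ≡ 0. → (4, 0)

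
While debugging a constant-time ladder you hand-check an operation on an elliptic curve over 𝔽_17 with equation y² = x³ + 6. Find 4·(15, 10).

(3, 13)

Write Q = (15, 10).
Double-and-add on 4 = (100)₂. Start with Q = (15, 10) for the leading 1-bit.
double: tangent at (15, 10): λ = (3·15² + 0)/(2·10) ≡ 12/3. 3⁻¹ ≡ 6 (mod 17) since 3·6 = 18 ≡ 1, so λ ≡ 12·6 ≡ 4.
  x = λ² - 15 - 15 = 16 - 30 ≡ 3; y = λ·(15 - 3) - 10 ≡ 4. → (3, 4)
double: tangent at (3, 4): λ = (3·3² + 0)/(2·4) ≡ 10/8. 8⁻¹ ≡ 15 (mod 17), so λ ≡ 10·15 ≡ 14.
  x = λ² - 3 - 3 = 196 - 6 ≡ 3; y = λ·(3 - 3) - 4 ≡ 13. → (3, 13)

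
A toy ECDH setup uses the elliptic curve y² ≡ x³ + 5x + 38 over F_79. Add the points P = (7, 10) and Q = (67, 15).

(67, 64)

(7, 10) + (67, 15). λ = (15 - 10)/(67 - 7) ≡ 5/60 mod 79. 60⁻¹ ≡ 54 (mod 79) since 60·54 = 3240 ≡ 1, so λ ≡ 33.
  x = λ² - 7 - 67 = 1089 - 74 ≡ 67; y = λ·(7 - 67) - 10 ≡ 64. → (67, 64)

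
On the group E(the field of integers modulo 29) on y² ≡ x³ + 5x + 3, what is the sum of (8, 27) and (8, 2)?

The two points share x = 8 and their y-coordinates satisfy 27 + 2 ≡ 0 (mod 29), so they are inverses. Their sum is O.

O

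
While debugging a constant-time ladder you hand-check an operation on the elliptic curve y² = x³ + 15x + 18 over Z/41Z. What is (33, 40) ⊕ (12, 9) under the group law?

(33, 40) + (12, 9). λ = (9 - 40)/(12 - 33) ≡ 10/20 mod 41. 20⁻¹ ≡ 39 (mod 41) since 20·39 = 780 ≡ 1, so λ ≡ 21.
  x = λ² - 33 - 12 = 441 - 45 ≡ 27; y = λ·(33 - 27) - 40 ≡ 4. → (27, 4)

(27, 4)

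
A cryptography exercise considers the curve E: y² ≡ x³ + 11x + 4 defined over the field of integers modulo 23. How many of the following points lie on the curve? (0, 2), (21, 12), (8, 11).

(0, 2): 2² ≡ 4, rhs ≡ 4 → on.
(21, 12): 12² ≡ 6, rhs ≡ 20 → off.
(8, 11): 11² ≡ 6, rhs ≡ 6 → on.

2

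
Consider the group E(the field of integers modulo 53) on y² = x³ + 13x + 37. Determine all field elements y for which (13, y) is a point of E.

x³ + 13x + 37 = 2403 ≡ 18 (mod 53).
18 is a non-residue mod 53; no y exists.

none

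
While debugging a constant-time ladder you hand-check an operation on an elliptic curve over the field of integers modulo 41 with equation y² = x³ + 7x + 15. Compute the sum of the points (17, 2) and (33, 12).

(1, 8)

(17, 2) + (33, 12). λ = (12 - 2)/(33 - 17) ≡ 10/16 mod 41. 16⁻¹ ≡ 18 (mod 41) since 16·18 = 288 ≡ 1, so λ ≡ 16.
  x = λ² - 17 - 33 = 256 - 50 ≡ 1; y = λ·(17 - 1) - 2 ≡ 8. → (1, 8)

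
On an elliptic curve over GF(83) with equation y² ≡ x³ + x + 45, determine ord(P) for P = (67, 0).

2P: (67, 0) + (67, 0): same x and y₁ ≡ -y₂, so the sum is 𝒪.
2P = 𝒪, so the order is 2.

2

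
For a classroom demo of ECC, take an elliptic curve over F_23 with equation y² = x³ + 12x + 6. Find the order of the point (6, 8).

2P: tangent at (6, 8): λ = (3·6² + 12)/(2·8) ≡ 5/16. 16⁻¹ ≡ 13 (mod 23), so λ ≡ 5·13 ≡ 19.
  x = λ² - 6 - 6 = 361 - 12 ≡ 4; y = λ·(6 - 4) - 8 ≡ 7. → (4, 7)
3P: (4, 7) + (6, 8). λ = (8 - 7)/(6 - 4) ≡ 1/2 mod 23. 2⁻¹ ≡ 12 (mod 23), so λ ≡ 12.
  x = λ² - 4 - 6 = 144 - 10 ≡ 19; y = λ·(4 - 19) - 7 ≡ 20. → (19, 20)
4P: (19, 20) + (6, 8). λ = (8 - 20)/(6 - 19) ≡ 11/10 mod 23. 10⁻¹ ≡ 7 (mod 23) since 10·7 = 70 ≡ 1, so λ ≡ 8.
  x = λ² - 19 - 6 = 64 - 25 ≡ 16; y = λ·(19 - 16) - 20 ≡ 4. → (16, 4)
5P: (16, 4) + (6, 8). λ = (8 - 4)/(6 - 16) ≡ 4/13 mod 23. 13⁻¹ ≡ 16 (mod 23) since 13·16 = 208 ≡ 1, so λ ≡ 18.
  x = λ² - 16 - 6 = 324 - 22 ≡ 3; y = λ·(16 - 3) - 4 ≡ 0. → (3, 0)
6P: (3, 0) + (6, 8). λ = (8 - 0)/(6 - 3) ≡ 8/3 mod 23. 3⁻¹ ≡ 8 (mod 23), so λ ≡ 18.
  x = λ² - 3 - 6 = 324 - 9 ≡ 16; y = λ·(3 - 16) - 0 ≡ 19. → (16, 19)
7P: (16, 19) + (6, 8). λ = (8 - 19)/(6 - 16) ≡ 12/13 mod 23. 13⁻¹ ≡ 16 (mod 23), so λ ≡ 8.
  x = λ² - 16 - 6 = 64 - 22 ≡ 19; y = λ·(16 - 19) - 19 ≡ 3. → (19, 3)
8P: (19, 3) + (6, 8). λ = (8 - 3)/(6 - 19) ≡ 5/10 mod 23. 10⁻¹ ≡ 7 (mod 23), so λ ≡ 12.
  x = λ² - 19 - 6 = 144 - 25 ≡ 4; y = λ·(19 - 4) - 3 ≡ 16. → (4, 16)
9P: (4, 16) + (6, 8). λ = (8 - 16)/(6 - 4) ≡ 15/2 mod 23. 2⁻¹ ≡ 12 (mod 23), so λ ≡ 19.
  x = λ² - 4 - 6 = 361 - 10 ≡ 6; y = λ·(4 - 6) - 16 ≡ 15. → (6, 15)
10P: (6, 15) + (6, 8): same x and y₁ ≡ -y₂, so the sum is 𝒪.
10P = 𝒪, so the order is 10.

10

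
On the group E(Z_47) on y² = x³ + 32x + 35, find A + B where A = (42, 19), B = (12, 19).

(40, 28)

(42, 19) + (12, 19). λ = (19 - 19)/(12 - 42) ≡ 0/17 mod 47. 17⁻¹ ≡ 36 (mod 47) since 17·36 = 612 ≡ 1, so λ ≡ 0.
  x = λ² - 42 - 12 = 0 - 54 ≡ 40; y = λ·(42 - 40) - 19 ≡ 28. → (40, 28)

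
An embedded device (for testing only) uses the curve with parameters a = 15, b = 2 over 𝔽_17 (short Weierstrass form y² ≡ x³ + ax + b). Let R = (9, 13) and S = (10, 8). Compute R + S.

(9, 13) + (10, 8). λ = (8 - 13)/(10 - 9) ≡ 12/1 mod 17. 1⁻¹ ≡ 1 (mod 17) since 1·1 = 1 ≡ 1, so λ ≡ 12.
  x = λ² - 9 - 10 = 144 - 19 ≡ 6; y = λ·(9 - 6) - 13 ≡ 6. → (6, 6)

(6, 6)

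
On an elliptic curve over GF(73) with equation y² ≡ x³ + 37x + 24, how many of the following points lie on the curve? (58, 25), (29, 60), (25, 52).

(58, 25): 25² ≡ 41, rhs ≡ 36 → off.
(29, 60): 60² ≡ 23, rhs ≡ 9 → off.
(25, 52): 52² ≡ 3, rhs ≡ 3 → on.

1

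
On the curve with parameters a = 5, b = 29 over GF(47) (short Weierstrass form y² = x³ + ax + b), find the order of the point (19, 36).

2P: tangent at (19, 36): λ = (3·19² + 5)/(2·36) ≡ 7/25. 25⁻¹ ≡ 32 (mod 47), so λ ≡ 7·32 ≡ 36.
  x = λ² - 19 - 19 = 1296 - 38 ≡ 36; y = λ·(19 - 36) - 36 ≡ 10. → (36, 10)
3P: (36, 10) + (19, 36). λ = (36 - 10)/(19 - 36) ≡ 26/30 mod 47. 30⁻¹ ≡ 11 (mod 47), so λ ≡ 4.
  x = λ² - 36 - 19 = 16 - 55 ≡ 8; y = λ·(36 - 8) - 10 ≡ 8. → (8, 8)
4P: (8, 8) + (19, 36). λ = (36 - 8)/(19 - 8) ≡ 28/11 mod 47. 11⁻¹ ≡ 30 (mod 47), so λ ≡ 41.
  x = λ² - 8 - 19 = 1681 - 27 ≡ 9; y = λ·(8 - 9) - 8 ≡ 45. → (9, 45)
5P: (9, 45) + (19, 36). λ = (36 - 45)/(19 - 9) ≡ 38/10 mod 47. 10⁻¹ ≡ 33 (mod 47), so λ ≡ 32.
  x = λ² - 9 - 19 = 1024 - 28 ≡ 9; y = λ·(9 - 9) - 45 ≡ 2. → (9, 2)
6P: (9, 2) + (19, 36). λ = (36 - 2)/(19 - 9) ≡ 34/10 mod 47. 10⁻¹ ≡ 33 (mod 47) since 10·33 = 330 ≡ 1, so λ ≡ 41.
  x = λ² - 9 - 19 = 1681 - 28 ≡ 8; y = λ·(9 - 8) - 2 ≡ 39. → (8, 39)
7P: (8, 39) + (19, 36). λ = (36 - 39)/(19 - 8) ≡ 44/11 mod 47. 11⁻¹ ≡ 30 (mod 47), so λ ≡ 4.
  x = λ² - 8 - 19 = 16 - 27 ≡ 36; y = λ·(8 - 36) - 39 ≡ 37. → (36, 37)
8P: (36, 37) + (19, 36). λ = (36 - 37)/(19 - 36) ≡ 46/30 mod 47. 30⁻¹ ≡ 11 (mod 47) since 30·11 = 330 ≡ 1, so λ ≡ 36.
  x = λ² - 36 - 19 = 1296 - 55 ≡ 19; y = λ·(36 - 19) - 37 ≡ 11. → (19, 11)
9P: (19, 11) + (19, 36): same x and y₁ ≡ -y₂, so the sum is the point at infinity.
9P = the point at infinity, so the order is 9.

9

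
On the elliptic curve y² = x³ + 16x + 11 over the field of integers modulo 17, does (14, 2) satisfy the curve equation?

y² = 2² ≡ 4; x³ + 16x + 11 = 2979 ≡ 4 (mod 17). 4 = 4.

yes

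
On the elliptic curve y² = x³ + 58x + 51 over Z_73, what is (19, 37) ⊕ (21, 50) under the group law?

(19, 37) + (21, 50). λ = (50 - 37)/(21 - 19) ≡ 13/2 mod 73. 2⁻¹ ≡ 37 (mod 73), so λ ≡ 43.
  x = λ² - 19 - 21 = 1849 - 40 ≡ 57; y = λ·(19 - 57) - 37 ≡ 8. → (57, 8)

(57, 8)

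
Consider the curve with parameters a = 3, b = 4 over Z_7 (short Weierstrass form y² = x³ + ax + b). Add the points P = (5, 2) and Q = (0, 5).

(6, 0)

(5, 2) + (0, 5). λ = (5 - 2)/(0 - 5) ≡ 3/2 mod 7. 2⁻¹ ≡ 4 (mod 7), so λ ≡ 5.
  x = λ² - 5 - 0 = 25 - 5 ≡ 6; y = λ·(5 - 6) - 2 ≡ 0. → (6, 0)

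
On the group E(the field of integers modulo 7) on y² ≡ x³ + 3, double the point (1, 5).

tangent at (1, 5): λ = (3·1² + 0)/(2·5) ≡ 3/3. 3⁻¹ ≡ 5 (mod 7), so λ ≡ 3·5 ≡ 1.
  x = λ² - 1 - 1 = 1 - 2 ≡ 6; y = λ·(1 - 6) - 5 ≡ 4. → (6, 4)

(6, 4)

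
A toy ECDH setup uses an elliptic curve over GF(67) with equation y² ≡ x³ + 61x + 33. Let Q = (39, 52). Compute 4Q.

(10, 54)

Repeated addition: build up to 4Q.
2Q: tangent at (39, 52): λ = (3·39² + 61)/(2·52) ≡ 1/37. 37⁻¹ ≡ 29 (mod 67) since 37·29 = 1073 ≡ 1, so λ ≡ 1·29 ≡ 29.
  x = λ² - 39 - 39 = 841 - 78 ≡ 26; y = λ·(39 - 26) - 52 ≡ 57. → (26, 57)
3Q: (26, 57) + (39, 52). λ = (52 - 57)/(39 - 26) ≡ 62/13 mod 67. 13⁻¹ ≡ 31 (mod 67), so λ ≡ 46.
  x = λ² - 26 - 39 = 2116 - 65 ≡ 41; y = λ·(26 - 41) - 57 ≡ 57. → (41, 57)
4Q: (41, 57) + (39, 52). λ = (52 - 57)/(39 - 41) ≡ 62/65 mod 67. 65⁻¹ ≡ 33 (mod 67) since 65·33 = 2145 ≡ 1, so λ ≡ 36.
  x = λ² - 41 - 39 = 1296 - 80 ≡ 10; y = λ·(41 - 10) - 57 ≡ 54. → (10, 54)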